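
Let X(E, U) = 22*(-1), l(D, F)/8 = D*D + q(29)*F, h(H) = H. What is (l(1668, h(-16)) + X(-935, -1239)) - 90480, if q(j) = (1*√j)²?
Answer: 22163578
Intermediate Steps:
q(j) = j (q(j) = (√j)² = j)
l(D, F) = 8*D² + 232*F (l(D, F) = 8*(D*D + 29*F) = 8*(D² + 29*F) = 8*D² + 232*F)
X(E, U) = -22
(l(1668, h(-16)) + X(-935, -1239)) - 90480 = ((8*1668² + 232*(-16)) - 22) - 90480 = ((8*2782224 - 3712) - 22) - 90480 = ((22257792 - 3712) - 22) - 90480 = (22254080 - 22) - 90480 = 22254058 - 90480 = 22163578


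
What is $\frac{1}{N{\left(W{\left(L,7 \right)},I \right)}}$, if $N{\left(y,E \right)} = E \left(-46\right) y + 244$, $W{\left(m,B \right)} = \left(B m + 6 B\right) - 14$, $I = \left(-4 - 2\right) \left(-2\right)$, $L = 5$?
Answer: $- \frac{1}{34532} \approx -2.8959 \cdot 10^{-5}$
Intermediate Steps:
$I = 12$ ($I = \left(-6\right) \left(-2\right) = 12$)
$W{\left(m,B \right)} = -14 + 6 B + B m$ ($W{\left(m,B \right)} = \left(6 B + B m\right) - 14 = -14 + 6 B + B m$)
$N{\left(y,E \right)} = 244 - 46 E y$ ($N{\left(y,E \right)} = - 46 E y + 244 = 244 - 46 E y$)
$\frac{1}{N{\left(W{\left(L,7 \right)},I \right)}} = \frac{1}{244 - 552 \left(-14 + 6 \cdot 7 + 7 \cdot 5\right)} = \frac{1}{244 - 552 \left(-14 + 42 + 35\right)} = \frac{1}{244 - 552 \cdot 63} = \frac{1}{244 - 34776} = \frac{1}{-34532} = - \frac{1}{34532}$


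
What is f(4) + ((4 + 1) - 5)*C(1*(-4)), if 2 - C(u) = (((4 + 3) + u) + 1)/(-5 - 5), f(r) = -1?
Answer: -1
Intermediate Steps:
C(u) = 14/5 + u/10 (C(u) = 2 - (((4 + 3) + u) + 1)/(-5 - 5) = 2 - ((7 + u) + 1)/(-10) = 2 - (8 + u)*(-1)/10 = 2 - (-⅘ - u/10) = 2 + (⅘ + u/10) = 14/5 + u/10)
f(4) + ((4 + 1) - 5)*C(1*(-4)) = -1 + ((4 + 1) - 5)*(14/5 + (1*(-4))/10) = -1 + (5 - 5)*(14/5 + (⅒)*(-4)) = -1 + 0*(14/5 - ⅖) = -1 + 0*(12/5) = -1 + 0 = -1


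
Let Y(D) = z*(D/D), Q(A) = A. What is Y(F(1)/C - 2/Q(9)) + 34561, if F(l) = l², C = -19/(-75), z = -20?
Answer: 34541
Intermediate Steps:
C = 19/75 (C = -19*(-1/75) = 19/75 ≈ 0.25333)
Y(D) = -20 (Y(D) = -20*D/D = -20*1 = -20)
Y(F(1)/C - 2/Q(9)) + 34561 = -20 + 34561 = 34541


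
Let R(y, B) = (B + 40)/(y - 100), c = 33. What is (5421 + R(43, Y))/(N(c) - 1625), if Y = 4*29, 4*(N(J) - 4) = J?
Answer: -411788/122569 ≈ -3.3596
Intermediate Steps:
N(J) = 4 + J/4
Y = 116
R(y, B) = (40 + B)/(-100 + y)
(5421 + R(43, Y))/(N(c) - 1625) = (5421 + (40 + 116)/(-100 + 43))/((4 + (¼)*33) - 1625) = (5421 + 156/(-57))/((4 + 33/4) - 1625) = (5421 - 1/57*156)/(49/4 - 1625) = (5421 - 52/19)/(-6451/4) = (102947/19)*(-4/6451) = -411788/122569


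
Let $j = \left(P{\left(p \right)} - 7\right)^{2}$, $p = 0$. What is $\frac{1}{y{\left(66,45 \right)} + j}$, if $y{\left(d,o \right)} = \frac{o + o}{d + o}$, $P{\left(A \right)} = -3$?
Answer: $\frac{37}{3730} \approx 0.0099196$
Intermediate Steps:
$j = 100$ ($j = \left(-3 - 7\right)^{2} = \left(-10\right)^{2} = 100$)
$y{\left(d,o \right)} = \frac{2 o}{d + o}$
$\frac{1}{y{\left(66,45 \right)} + j} = \frac{1}{2 \cdot 45 \frac{1}{66 + 45} + 100} = \frac{1}{2 \cdot 45 \cdot \frac{1}{111} + 100} = \frac{1}{\frac{30}{37} + 100} = \frac{1}{\frac{3730}{37}} = \frac{37}{3730}$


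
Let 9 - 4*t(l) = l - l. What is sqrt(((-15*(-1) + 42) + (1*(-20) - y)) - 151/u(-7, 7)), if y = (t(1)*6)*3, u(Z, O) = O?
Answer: 3*I*sqrt(546)/14 ≈ 5.0071*I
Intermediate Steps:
t(l) = 9/4 (t(l) = 9/4 - (l - l)/4 = 9/4 - 1/4*0 = 9/4 + 0 = 9/4)
y = 81/2 (y = ((9/4)*6)*3 = (27/2)*3 = 81/2 ≈ 40.500)
sqrt(((-15*(-1) + 42) + (1*(-20) - y)) - 151/u(-7, 7)) = sqrt(((-15*(-1) + 42) + (1*(-20) - 1*81/2)) - 151/7) = sqrt(((15 + 42) + (-20 - 81/2)) - 151*1/7) = sqrt((57 - 121/2) - 151/7) = sqrt(-7/2 - 151/7) = sqrt(-351/14) = 3*I*sqrt(546)/14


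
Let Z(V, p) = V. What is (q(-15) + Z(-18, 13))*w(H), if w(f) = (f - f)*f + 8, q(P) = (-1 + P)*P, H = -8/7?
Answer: 1776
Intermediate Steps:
H = -8/7 (H = -8*⅐ = -8/7 ≈ -1.1429)
q(P) = P*(-1 + P)
w(f) = 8 (w(f) = 0*f + 8 = 0 + 8 = 8)
(q(-15) + Z(-18, 13))*w(H) = (-15*(-1 - 15) - 18)*8 = (-15*(-16) - 18)*8 = (240 - 18)*8 = 222*8 = 1776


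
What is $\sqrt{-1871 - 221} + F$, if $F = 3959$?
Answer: $3959 + 2 i \sqrt{523} \approx 3959.0 + 45.738 i$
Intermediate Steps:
$\sqrt{-1871 - 221} + F = \sqrt{-1871 - 221} + 3959 = \sqrt{-2092} + 3959 = 2 i \sqrt{523} + 3959 = 3959 + 2 i \sqrt{523}$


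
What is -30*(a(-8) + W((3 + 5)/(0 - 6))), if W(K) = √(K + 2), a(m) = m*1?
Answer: 240 - 10*√6 ≈ 215.51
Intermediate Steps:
a(m) = m
W(K) = √(2 + K)
-30*(a(-8) + W((3 + 5)/(0 - 6))) = -30*(-8 + √(2 + (3 + 5)/(0 - 6))) = -30*(-8 + √(2 + 8/(-6))) = -30*(-8 + √(2 + 8*(-⅙))) = -30*(-8 + √(2 - 4/3)) = -30*(-8 + √(⅔)) = -30*(-8 + √6/3) = 240 - 10*√6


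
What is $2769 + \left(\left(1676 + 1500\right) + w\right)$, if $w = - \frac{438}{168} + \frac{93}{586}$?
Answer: $\frac{48752693}{8204} \approx 5942.6$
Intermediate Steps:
$w = - \frac{20087}{8204}$ ($w = \left(-438\right) \frac{1}{168} + 93 \cdot \frac{1}{586} = - \frac{73}{28} + \frac{93}{586} = - \frac{20087}{8204} \approx -2.4484$)
$2769 + \left(\left(1676 + 1500\right) + w\right) = 2769 + \left(\left(1676 + 1500\right) - \frac{20087}{8204}\right) = 2769 + \left(3176 - \frac{20087}{8204}\right) = 2769 + \frac{26035817}{8204} = \frac{48752693}{8204}$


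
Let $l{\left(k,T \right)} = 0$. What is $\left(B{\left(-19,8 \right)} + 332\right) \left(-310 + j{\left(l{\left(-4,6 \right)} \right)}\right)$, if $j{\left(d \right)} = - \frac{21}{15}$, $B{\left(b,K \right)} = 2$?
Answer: $- \frac{520038}{5} \approx -1.0401 \cdot 10^{5}$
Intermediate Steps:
$j{\left(d \right)} = - \frac{7}{5}$ ($j{\left(d \right)} = \left(-21\right) \frac{1}{15} = - \frac{7}{5}$)
$\left(B{\left(-19,8 \right)} + 332\right) \left(-310 + j{\left(l{\left(-4,6 \right)} \right)}\right) = \left(2 + 332\right) \left(-310 - \frac{7}{5}\right) = 334 \left(- \frac{1557}{5}\right) = - \frac{520038}{5}$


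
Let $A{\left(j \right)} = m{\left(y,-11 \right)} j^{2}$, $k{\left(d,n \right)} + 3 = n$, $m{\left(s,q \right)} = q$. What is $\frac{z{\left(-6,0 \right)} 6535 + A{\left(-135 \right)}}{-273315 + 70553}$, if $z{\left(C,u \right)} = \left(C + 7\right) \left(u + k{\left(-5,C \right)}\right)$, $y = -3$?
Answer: $\frac{129645}{101381} \approx 1.2788$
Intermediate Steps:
$k{\left(d,n \right)} = -3 + n$
$A{\left(j \right)} = - 11 j^{2}$
$z{\left(C,u \right)} = \left(7 + C\right) \left(-3 + C + u\right)$ ($z{\left(C,u \right)} = \left(C + 7\right) \left(u + \left(-3 + C\right)\right) = \left(7 + C\right) \left(-3 + C + u\right)$)
$\frac{z{\left(-6,0 \right)} 6535 + A{\left(-135 \right)}}{-273315 + 70553} = \frac{\left(-21 + \left(-6\right)^{2} + 4 \left(-6\right) + 7 \cdot 0 - 0\right) 6535 - 11 \left(-135\right)^{2}}{-273315 + 70553} = \frac{\left(-21 + 36 - 24 + 0 + 0\right) 6535 - 200475}{-202762} = \left(\left(-9\right) 6535 - 200475\right) \left(- \frac{1}{202762}\right) = \left(-58815 - 200475\right) \left(- \frac{1}{202762}\right) = \left(-259290\right) \left(- \frac{1}{202762}\right) = \frac{129645}{101381}$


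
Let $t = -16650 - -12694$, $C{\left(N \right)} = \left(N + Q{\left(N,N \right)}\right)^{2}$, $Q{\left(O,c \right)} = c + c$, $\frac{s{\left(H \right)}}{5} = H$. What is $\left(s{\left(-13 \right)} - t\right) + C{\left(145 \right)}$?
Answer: $193116$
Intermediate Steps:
$s{\left(H \right)} = 5 H$
$Q{\left(O,c \right)} = 2 c$
$C{\left(N \right)} = 9 N^{2}$ ($C{\left(N \right)} = \left(N + 2 N\right)^{2} = \left(3 N\right)^{2} = 9 N^{2}$)
$t = -3956$ ($t = -16650 + 12694 = -3956$)
$\left(s{\left(-13 \right)} - t\right) + C{\left(145 \right)} = \left(5 \left(-13\right) - -3956\right) + 9 \cdot 145^{2} = \left(-65 + 3956\right) + 9 \cdot 21025 = 3891 + 189225 = 193116$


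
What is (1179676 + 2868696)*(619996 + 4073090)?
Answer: 18999357955992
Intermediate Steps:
(1179676 + 2868696)*(619996 + 4073090) = 4048372*4693086 = 18999357955992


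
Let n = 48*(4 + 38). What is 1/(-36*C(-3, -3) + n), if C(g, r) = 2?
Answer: 1/1944 ≈ 0.00051440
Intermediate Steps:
n = 2016 (n = 48*42 = 2016)
1/(-36*C(-3, -3) + n) = 1/(-36*2 + 2016) = 1/(-72 + 2016) = 1/1944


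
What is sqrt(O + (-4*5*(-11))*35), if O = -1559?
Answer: sqrt(6141) ≈ 78.365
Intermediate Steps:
sqrt(O + (-4*5*(-11))*35) = sqrt(-1559 + (-4*5*(-11))*35) = sqrt(-1559 - 20*(-11)*35) = sqrt(-1559 + 220*35) = sqrt(-1559 + 7700) = sqrt(6141)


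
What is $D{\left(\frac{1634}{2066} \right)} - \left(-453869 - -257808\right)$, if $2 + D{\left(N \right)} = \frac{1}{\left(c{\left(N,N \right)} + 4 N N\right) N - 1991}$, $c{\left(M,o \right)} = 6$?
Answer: $\frac{428834540954620046}{2187272923237} \approx 1.9606 \cdot 10^{5}$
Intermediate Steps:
$D{\left(N \right)} = -2 + \frac{1}{-1991 + N \left(6 + 4 N^{2}\right)}$ ($D{\left(N \right)} = -2 + \frac{1}{\left(6 + 4 N N\right) N - 1991} = -2 + \frac{1}{\left(6 + 4 N^{2}\right) N - 1991} = -2 + \frac{1}{N \left(6 + 4 N^{2}\right) - 1991} = -2 + \frac{1}{-1991 + N \left(6 + 4 N^{2}\right)}$)
$D{\left(\frac{1634}{2066} \right)} - \left(-453869 - -257808\right) = \frac{3983 - 12 \cdot \frac{1634}{2066} - 8 \left(\frac{1634}{2066}\right)^{3}}{-1991 + 4 \left(\frac{1634}{2066}\right)^{3} + 6 \cdot \frac{1634}{2066}} - \left(-453869 - -257808\right) = \frac{3983 - 12 \cdot 1634 \cdot \frac{1}{2066} - 8 \left(1634 \cdot \frac{1}{2066}\right)^{3}}{-1991 + 4 \left(1634 \cdot \frac{1}{2066}\right)^{3} + 6 \cdot 1634 \cdot \frac{1}{2066}} - \left(-453869 + 257808\right) = \frac{3983 - \frac{9804}{1033} - 8 \left(\frac{817}{1033}\right)^{3}}{-1991 + 4 \left(\frac{817}{1033}\right)^{3} + 6 \cdot \frac{817}{1033}} - -196061 = \frac{3983 - \frac{9804}{1033} - \frac{4362708104}{1102302937}}{-1991 + 4 \cdot \frac{545338513}{1102302937} + \frac{4902}{1033}} + 196061 = \frac{3983 - \frac{9804}{1033} - \frac{4362708104}{1102302937}}{-1991 + \frac{2181354052}{1102302937} + \frac{4902}{1033}} + 196061 = \frac{1}{- \frac{2187272923237}{1102302937}} \cdot \frac{4375648149411}{1102302937} + 196061 = \left(- \frac{1102302937}{2187272923237}\right) \frac{4375648149411}{1102302937} + 196061 = - \frac{4375648149411}{2187272923237} + 196061 = \frac{428834540954620046}{2187272923237}$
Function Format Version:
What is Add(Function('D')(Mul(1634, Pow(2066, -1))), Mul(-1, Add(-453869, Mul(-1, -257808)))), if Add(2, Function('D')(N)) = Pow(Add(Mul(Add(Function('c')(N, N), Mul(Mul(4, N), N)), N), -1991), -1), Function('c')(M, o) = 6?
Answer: Rational(428834540954620046, 2187272923237) ≈ 1.9606e+5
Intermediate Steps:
Function('D')(N) = Add(-2, Pow(Add(-1991, Mul(N, Add(6, Mul(4, Pow(N, 2))))), -1)) (Function('D')(N) = Add(-2, Pow(Add(Mul(Add(6, Mul(Mul(4, N), N)), N), -1991), -1)) = Add(-2, Pow(Add(Mul(Add(6, Mul(4, Pow(N, 2))), N), -1991), -1)) = Add(-2, Pow(Add(Mul(N, Add(6, Mul(4, Pow(N, 2)))), -1991), -1)) = Add(-2, Pow(Add(-1991, Mul(N, Add(6, Mul(4, Pow(N, 2))))), -1)))
Add(Function('D')(Mul(1634, Pow(2066, -1))), Mul(-1, Add(-453869, Mul(-1, -257808)))) = Add(Mul(Pow(Add(-1991, Mul(4, Pow(Mul(1634, Pow(2066, -1)), 3)), Mul(6, Mul(1634, Pow(2066, -1)))), -1), Add(3983, Mul(-12, Mul(1634, Pow(2066, -1))), Mul(-8, Pow(Mul(1634, Pow(2066, -1)), 3)))), Mul(-1, Add(-453869, Mul(-1, -257808)))) = Add(Mul(Pow(Add(-1991, Mul(4, Pow(Mul(1634, Rational(1, 2066)), 3)), Mul(6, Mul(1634, Rational(1, 2066)))), -1), Add(3983, Mul(-12, Mul(1634, Rational(1, 2066))), Mul(-8, Pow(Mul(1634, Rational(1, 2066)), 3)))), Mul(-1, Add(-453869, 257808))) = Add(Mul(Pow(Add(-1991, Mul(4, Pow(Rational(817, 1033), 3)), Mul(6, Rational(817, 1033))), -1), Add(3983, Mul(-12, Rational(817, 1033)), Mul(-8, Pow(Rational(817, 1033), 3)))), Mul(-1, -196061)) = Add(Mul(Pow(Add(-1991, Mul(4, Rational(545338513, 1102302937)), Rational(4902, 1033)), -1), Add(3983, Rational(-9804, 1033), Mul(-8, Rational(545338513, 1102302937)))), 196061) = Add(Mul(Pow(Add(-1991, Rational(2181354052, 1102302937), Rational(4902, 1033)), -1), Add(3983, Rational(-9804, 1033), Rational(-4362708104, 1102302937))), 196061) = Add(Mul(Pow(Rational(-2187272923237, 1102302937), -1), Rational(4375648149411, 1102302937)), 196061) = Add(Mul(Rational(-1102302937, 2187272923237), Rational(4375648149411, 1102302937)), 196061) = Add(Rational(-4375648149411, 2187272923237), 196061) = Rational(428834540954620046, 2187272923237)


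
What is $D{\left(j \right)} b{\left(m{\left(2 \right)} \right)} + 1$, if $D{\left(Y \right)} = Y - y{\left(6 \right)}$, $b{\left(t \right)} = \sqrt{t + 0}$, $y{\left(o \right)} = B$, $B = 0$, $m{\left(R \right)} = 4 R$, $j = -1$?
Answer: $1 - 2 \sqrt{2} \approx -1.8284$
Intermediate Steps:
$y{\left(o \right)} = 0$
$b{\left(t \right)} = \sqrt{t}$
$D{\left(Y \right)} = Y$ ($D{\left(Y \right)} = Y - 0 = Y + 0 = Y$)
$D{\left(j \right)} b{\left(m{\left(2 \right)} \right)} + 1 = - \sqrt{4 \cdot 2} + 1 = - \sqrt{8} + 1 = - 2 \sqrt{2} + 1 = 1 - 2 \sqrt{2}$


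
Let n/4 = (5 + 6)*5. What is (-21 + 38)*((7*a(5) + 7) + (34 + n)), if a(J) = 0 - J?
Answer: 3842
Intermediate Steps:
n = 220 (n = 4*((5 + 6)*5) = 4*(11*5) = 4*55 = 220)
a(J) = -J
(-21 + 38)*((7*a(5) + 7) + (34 + n)) = (-21 + 38)*((7*(-1*5) + 7) + (34 + 220)) = 17*((7*(-5) + 7) + 254) = 17*((-35 + 7) + 254) = 17*(-28 + 254) = 17*226 = 3842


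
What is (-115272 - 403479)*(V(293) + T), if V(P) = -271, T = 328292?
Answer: -170161221771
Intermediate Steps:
(-115272 - 403479)*(V(293) + T) = (-115272 - 403479)*(-271 + 328292) = -518751*328021 = -170161221771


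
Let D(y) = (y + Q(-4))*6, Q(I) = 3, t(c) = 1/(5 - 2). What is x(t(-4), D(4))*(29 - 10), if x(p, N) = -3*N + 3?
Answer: -2337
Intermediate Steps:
t(c) = ⅓ (t(c) = 1/3 = ⅓)
D(y) = 18 + 6*y (D(y) = (y + 3)*6 = (3 + y)*6 = 18 + 6*y)
x(p, N) = 3 - 3*N
x(t(-4), D(4))*(29 - 10) = (3 - 3*(18 + 6*4))*(29 - 10) = (3 - 3*(18 + 24))*19 = (3 - 3*42)*19 = (3 - 126)*19 = -123*19 = -2337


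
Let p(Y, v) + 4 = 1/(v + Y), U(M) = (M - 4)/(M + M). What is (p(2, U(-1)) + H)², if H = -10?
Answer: 15376/81 ≈ 189.83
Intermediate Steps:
U(M) = (-4 + M)/(2*M) (U(M) = (-4 + M)/((2*M)) = (-4 + M)*(1/(2*M)) = (-4 + M)/(2*M))
p(Y, v) = -4 + 1/(Y + v) (p(Y, v) = -4 + 1/(v + Y) = -4 + 1/(Y + v))
(p(2, U(-1)) + H)² = ((1 - 4*2 - 2*(-4 - 1)/(-1))/(2 + (½)*(-4 - 1)/(-1)) - 10)² = ((1 - 8 - 2*(-1)*(-5))/(2 + (½)*(-1)*(-5)) - 10)² = ((1 - 8 - 4*5/2)/(2 + 5/2) - 10)² = ((1 - 8 - 10)/(9/2) - 10)² = ((2/9)*(-17) - 10)² = (-34/9 - 10)² = (-124/9)² = 15376/81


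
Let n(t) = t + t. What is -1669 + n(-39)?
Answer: -1747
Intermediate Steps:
n(t) = 2*t
-1669 + n(-39) = -1669 + 2*(-39) = -1669 - 78 = -1747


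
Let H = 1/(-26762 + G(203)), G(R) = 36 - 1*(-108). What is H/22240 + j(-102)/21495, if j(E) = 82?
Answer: 9708538549/2544940591680 ≈ 0.0038148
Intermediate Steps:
G(R) = 144 (G(R) = 36 + 108 = 144)
H = -1/26618 (H = 1/(-26762 + 144) = 1/(-26618) = -1/26618 ≈ -3.7569e-5)
H/22240 + j(-102)/21495 = -1/26618/22240 + 82/21495 = -1/26618*1/22240 + 82*(1/21495) = -1/591984320 + 82/21495 = 9708538549/2544940591680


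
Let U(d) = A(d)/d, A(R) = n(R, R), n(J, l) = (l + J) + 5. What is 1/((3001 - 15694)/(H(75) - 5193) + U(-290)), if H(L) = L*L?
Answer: -4176/114419 ≈ -0.036497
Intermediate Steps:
n(J, l) = 5 + J + l (n(J, l) = (J + l) + 5 = 5 + J + l)
A(R) = 5 + 2*R (A(R) = 5 + R + R = 5 + 2*R)
H(L) = L²
U(d) = (5 + 2*d)/d
1/((3001 - 15694)/(H(75) - 5193) + U(-290)) = 1/((3001 - 15694)/(75² - 5193) + (2 + 5/(-290))) = 1/(-12693/(5625 - 5193) + (2 + 5*(-1/290))) = 1/(-12693/432 + (2 - 1/58)) = 1/(-12693*1/432 + 115/58) = 1/(-4231/144 + 115/58) = 1/(-114419/4176) = -4176/114419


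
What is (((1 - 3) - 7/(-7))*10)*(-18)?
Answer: 180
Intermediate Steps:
(((1 - 3) - 7/(-7))*10)*(-18) = ((-2 - 7*(-⅐))*10)*(-18) = ((-2 + 1)*10)*(-18) = -1*10*(-18) = -10*(-18) = 180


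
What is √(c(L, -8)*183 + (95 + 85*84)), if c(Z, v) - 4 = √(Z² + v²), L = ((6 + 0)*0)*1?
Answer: √9431 ≈ 97.113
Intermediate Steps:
L = 0 (L = (6*0)*1 = 0*1 = 0)
c(Z, v) = 4 + √(Z² + v²)
√(c(L, -8)*183 + (95 + 85*84)) = √((4 + √(0² + (-8)²))*183 + (95 + 85*84)) = √((4 + √(0 + 64))*183 + (95 + 7140)) = √((4 + √64)*183 + 7235) = √((4 + 8)*183 + 7235) = √(12*183 + 7235) = √(2196 + 7235) = √9431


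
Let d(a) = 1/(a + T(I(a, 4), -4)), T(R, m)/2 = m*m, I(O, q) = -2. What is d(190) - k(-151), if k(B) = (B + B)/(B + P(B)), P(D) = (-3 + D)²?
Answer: 30203/1743810 ≈ 0.017320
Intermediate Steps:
T(R, m) = 2*m² (T(R, m) = 2*(m*m) = 2*m²)
d(a) = 1/(32 + a) (d(a) = 1/(a + 2*(-4)²) = 1/(a + 2*16) = 1/(a + 32) = 1/(32 + a))
k(B) = 2*B/(B + (-3 + B)²) (k(B) = (B + B)/(B + (-3 + B)²) = (2*B)/(B + (-3 + B)²) = 2*B/(B + (-3 + B)²))
d(190) - k(-151) = 1/(32 + 190) - 2*(-151)/(-151 + (-3 - 151)²) = 1/222 - 2*(-151)/(-151 + (-154)²) = 1/222 - 2*(-151)/(-151 + 23716) = 1/222 - 2*(-151)/23565 = 1/222 - 1*(-302/23565) = 1/222 + 302/23565 = 30203/1743810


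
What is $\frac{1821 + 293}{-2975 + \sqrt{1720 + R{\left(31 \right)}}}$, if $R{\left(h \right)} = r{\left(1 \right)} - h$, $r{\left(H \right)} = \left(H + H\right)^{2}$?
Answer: $- \frac{3144575}{4424466} - \frac{1057 \sqrt{1693}}{4424466} \approx -0.72055$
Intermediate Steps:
$r{\left(H \right)} = 4 H^{2}$ ($r{\left(H \right)} = \left(2 H\right)^{2} = 4 H^{2}$)
$R{\left(h \right)} = 4 - h$ ($R{\left(h \right)} = 4 \cdot 1^{2} - h = 4 \cdot 1 - h = 4 - h$)
$\frac{1821 + 293}{-2975 + \sqrt{1720 + R{\left(31 \right)}}} = \frac{1821 + 293}{-2975 + \sqrt{1720 + \left(4 - 31\right)}} = \frac{2114}{-2975 + \sqrt{1720 + \left(4 - 31\right)}} = \frac{2114}{-2975 + \sqrt{1720 - 27}} = \frac{2114}{-2975 + \sqrt{1693}}$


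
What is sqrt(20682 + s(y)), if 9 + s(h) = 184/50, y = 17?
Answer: sqrt(516917)/5 ≈ 143.79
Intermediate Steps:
s(h) = -133/25 (s(h) = -9 + 184/50 = -9 + 184*(1/50) = -9 + 92/25 = -133/25)
sqrt(20682 + s(y)) = sqrt(20682 - 133/25) = sqrt(516917/25) = sqrt(516917)/5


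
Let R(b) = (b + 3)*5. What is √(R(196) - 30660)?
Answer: I*√29665 ≈ 172.24*I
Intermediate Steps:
R(b) = 15 + 5*b (R(b) = (3 + b)*5 = 15 + 5*b)
√(R(196) - 30660) = √((15 + 5*196) - 30660) = √((15 + 980) - 30660) = √(995 - 30660) = √(-29665) = I*√29665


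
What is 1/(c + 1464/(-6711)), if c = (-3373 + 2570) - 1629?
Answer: -2237/5440872 ≈ -0.00041115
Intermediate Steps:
c = -2432 (c = -803 - 1629 = -2432)
1/(c + 1464/(-6711)) = 1/(-2432 + 1464/(-6711)) = 1/(-2432 + 1464*(-1/6711)) = 1/(-2432 - 488/2237) = 1/(-5440872/2237) = -2237/5440872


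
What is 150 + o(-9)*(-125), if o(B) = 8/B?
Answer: 2350/9 ≈ 261.11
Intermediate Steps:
150 + o(-9)*(-125) = 150 + (8/(-9))*(-125) = 150 + (8*(-⅑))*(-125) = 150 - 8/9*(-125) = 150 + 1000/9 = 2350/9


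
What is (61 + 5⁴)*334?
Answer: 229124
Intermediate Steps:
(61 + 5⁴)*334 = (61 + 625)*334 = 686*334 = 229124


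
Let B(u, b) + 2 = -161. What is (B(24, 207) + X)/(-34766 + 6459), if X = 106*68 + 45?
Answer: -7090/28307 ≈ -0.25047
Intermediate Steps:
B(u, b) = -163 (B(u, b) = -2 - 161 = -163)
X = 7253 (X = 7208 + 45 = 7253)
(B(24, 207) + X)/(-34766 + 6459) = (-163 + 7253)/(-34766 + 6459) = 7090/(-28307) = 7090*(-1/28307) = -7090/28307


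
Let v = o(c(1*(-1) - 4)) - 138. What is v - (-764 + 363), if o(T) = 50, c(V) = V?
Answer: 313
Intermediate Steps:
v = -88 (v = 50 - 138 = -88)
v - (-764 + 363) = -88 - (-764 + 363) = -88 - 1*(-401) = -88 + 401 = 313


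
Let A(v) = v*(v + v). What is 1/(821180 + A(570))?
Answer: 1/1470980 ≈ 6.7982e-7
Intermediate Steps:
A(v) = 2*v² (A(v) = v*(2*v) = 2*v²)
1/(821180 + A(570)) = 1/(821180 + 2*570²) = 1/(821180 + 2*324900) = 1/(821180 + 649800) = 1/1470980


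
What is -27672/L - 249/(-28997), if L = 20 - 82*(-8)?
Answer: -200559165/4900493 ≈ -40.926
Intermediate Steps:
L = 676 (L = 20 + 656 = 676)
-27672/L - 249/(-28997) = -27672/676 - 249/(-28997) = -27672*1/676 - 249*(-1/28997) = -6918/169 + 249/28997 = -200559165/4900493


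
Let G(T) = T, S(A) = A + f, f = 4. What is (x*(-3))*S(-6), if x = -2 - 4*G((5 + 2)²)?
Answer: -1188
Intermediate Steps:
S(A) = 4 + A (S(A) = A + 4 = 4 + A)
x = -198 (x = -2 - 4*(5 + 2)² = -2 - 4*7² = -2 - 4*49 = -2 - 196 = -198)
(x*(-3))*S(-6) = (-198*(-3))*(4 - 6) = 594*(-2) = -1188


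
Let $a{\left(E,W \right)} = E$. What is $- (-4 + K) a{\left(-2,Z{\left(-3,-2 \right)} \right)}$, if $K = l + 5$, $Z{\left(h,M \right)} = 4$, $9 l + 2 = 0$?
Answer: $\frac{14}{9} \approx 1.5556$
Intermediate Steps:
$l = - \frac{2}{9}$ ($l = - \frac{2}{9} + \frac{1}{9} \cdot 0 = - \frac{2}{9} + 0 = - \frac{2}{9} \approx -0.22222$)
$K = \frac{43}{9}$ ($K = - \frac{2}{9} + 5 = \frac{43}{9} \approx 4.7778$)
$- (-4 + K) a{\left(-2,Z{\left(-3,-2 \right)} \right)} = - (-4 + \frac{43}{9}) \left(-2\right) = \left(-1\right) \frac{7}{9} \left(-2\right) = \left(- \frac{7}{9}\right) \left(-2\right) = \frac{14}{9}$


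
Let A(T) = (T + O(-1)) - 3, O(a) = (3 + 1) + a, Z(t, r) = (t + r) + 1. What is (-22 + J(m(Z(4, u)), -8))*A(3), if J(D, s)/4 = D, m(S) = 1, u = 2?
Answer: -54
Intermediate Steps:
Z(t, r) = 1 + r + t (Z(t, r) = (r + t) + 1 = 1 + r + t)
J(D, s) = 4*D
O(a) = 4 + a
A(T) = T (A(T) = (T + (4 - 1)) - 3 = (T + 3) - 3 = (3 + T) - 3 = T)
(-22 + J(m(Z(4, u)), -8))*A(3) = (-22 + 4*1)*3 = (-22 + 4)*3 = -18*3 = -54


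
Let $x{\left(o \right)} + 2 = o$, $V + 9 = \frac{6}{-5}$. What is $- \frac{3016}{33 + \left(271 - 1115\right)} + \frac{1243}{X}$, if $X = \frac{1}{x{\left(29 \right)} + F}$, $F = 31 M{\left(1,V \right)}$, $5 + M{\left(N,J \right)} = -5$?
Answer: $- \frac{285281643}{811} \approx -3.5177 \cdot 10^{5}$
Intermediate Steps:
$V = - \frac{51}{5}$ ($V = -9 + \frac{6}{-5} = -9 + 6 \left(- \frac{1}{5}\right) = -9 - \frac{6}{5} = - \frac{51}{5} \approx -10.2$)
$x{\left(o \right)} = -2 + o$
$M{\left(N,J \right)} = -10$ ($M{\left(N,J \right)} = -5 - 5 = -10$)
$F = -310$ ($F = 31 \left(-10\right) = -310$)
$X = - \frac{1}{283}$ ($X = \frac{1}{\left(-2 + 29\right) - 310} = \frac{1}{27 - 310} = \frac{1}{-283} = - \frac{1}{283} \approx -0.0035336$)
$- \frac{3016}{33 + \left(271 - 1115\right)} + \frac{1243}{X} = - \frac{3016}{33 + \left(271 - 1115\right)} + \frac{1243}{- \frac{1}{283}} = - \frac{3016}{33 - 844} + 1243 \left(-283\right) = - \frac{3016}{-811} - 351769 = \left(-3016\right) \left(- \frac{1}{811}\right) - 351769 = \frac{3016}{811} - 351769 = - \frac{285281643}{811}$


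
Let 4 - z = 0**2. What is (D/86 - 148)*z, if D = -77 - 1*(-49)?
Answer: -25512/43 ≈ -593.30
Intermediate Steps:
D = -28 (D = -77 + 49 = -28)
z = 4 (z = 4 - 1*0**2 = 4 - 1*0 = 4 + 0 = 4)
(D/86 - 148)*z = (-28/86 - 148)*4 = (-28*1/86 - 148)*4 = (-14/43 - 148)*4 = -6378/43*4 = -25512/43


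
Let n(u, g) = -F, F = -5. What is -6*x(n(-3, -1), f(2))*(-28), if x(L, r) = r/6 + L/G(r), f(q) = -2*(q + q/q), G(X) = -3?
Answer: -448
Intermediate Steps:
n(u, g) = 5 (n(u, g) = -1*(-5) = 5)
f(q) = -2 - 2*q (f(q) = -2*(q + 1) = -2*(1 + q) = -2 - 2*q)
x(L, r) = -L/3 + r/6 (x(L, r) = r/6 + L/(-3) = r*(1/6) + L*(-1/3) = r/6 - L/3 = -L/3 + r/6)
-6*x(n(-3, -1), f(2))*(-28) = -6*(-1/3*5 + (-2 - 2*2)/6)*(-28) = -6*(-5/3 + (-2 - 4)/6)*(-28) = -6*(-5/3 + (1/6)*(-6))*(-28) = -6*(-5/3 - 1)*(-28) = -6*(-8/3)*(-28) = 16*(-28) = -448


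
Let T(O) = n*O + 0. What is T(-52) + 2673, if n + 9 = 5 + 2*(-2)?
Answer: 3089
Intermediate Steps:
n = -8 (n = -9 + (5 + 2*(-2)) = -9 + (5 - 4) = -9 + 1 = -8)
T(O) = -8*O (T(O) = -8*O + 0 = -8*O)
T(-52) + 2673 = -8*(-52) + 2673 = 416 + 2673 = 3089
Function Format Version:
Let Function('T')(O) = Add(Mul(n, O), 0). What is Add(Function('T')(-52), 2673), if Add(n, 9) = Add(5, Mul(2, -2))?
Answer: 3089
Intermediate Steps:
n = -8 (n = Add(-9, Add(5, Mul(2, -2))) = Add(-9, Add(5, -4)) = Add(-9, 1) = -8)
Function('T')(O) = Mul(-8, O) (Function('T')(O) = Add(Mul(-8, O), 0) = Mul(-8, O))
Add(Function('T')(-52), 2673) = Add(Mul(-8, -52), 2673) = Add(416, 2673) = 3089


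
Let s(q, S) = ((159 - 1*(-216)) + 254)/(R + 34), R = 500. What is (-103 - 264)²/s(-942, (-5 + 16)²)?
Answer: 71923926/629 ≈ 1.1435e+5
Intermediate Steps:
s(q, S) = 629/534 (s(q, S) = ((159 - 1*(-216)) + 254)/(500 + 34) = ((159 + 216) + 254)/534 = (375 + 254)*(1/534) = 629*(1/534) = 629/534)
(-103 - 264)²/s(-942, (-5 + 16)²) = (-103 - 264)²/(629/534) = (-367)²*(534/629) = 134689*(534/629) = 71923926/629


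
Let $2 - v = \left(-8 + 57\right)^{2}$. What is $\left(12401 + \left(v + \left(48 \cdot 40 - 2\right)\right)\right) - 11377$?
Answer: $543$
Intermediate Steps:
$v = -2399$ ($v = 2 - \left(-8 + 57\right)^{2} = 2 - 49^{2} = 2 - 2401 = -2399$)
$\left(12401 + \left(v + \left(48 \cdot 40 - 2\right)\right)\right) - 11377 = \left(12401 + \left(-2399 + \left(48 \cdot 40 - 2\right)\right)\right) - 11377 = \left(12401 + \left(-2399 + \left(1920 - 2\right)\right)\right) - 11377 = \left(12401 + \left(-2399 + 1918\right)\right) - 11377 = \left(12401 - 481\right) - 11377 = 11920 - 11377 = 543$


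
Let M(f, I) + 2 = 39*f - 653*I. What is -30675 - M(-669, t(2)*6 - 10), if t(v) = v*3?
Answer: 12396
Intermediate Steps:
t(v) = 3*v
M(f, I) = -2 - 653*I + 39*f (M(f, I) = -2 + (39*f - 653*I) = -2 + (-653*I + 39*f) = -2 - 653*I + 39*f)
-30675 - M(-669, t(2)*6 - 10) = -30675 - (-2 - 653*((3*2)*6 - 10) + 39*(-669)) = -30675 - (-2 - 653*(6*6 - 10) - 26091) = -30675 - (-2 - 653*(36 - 10) - 26091) = -30675 - (-2 - 653*26 - 26091) = -30675 - (-2 - 16978 - 26091) = -30675 - 1*(-43071) = -30675 + 43071 = 12396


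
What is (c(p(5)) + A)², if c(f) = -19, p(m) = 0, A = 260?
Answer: 58081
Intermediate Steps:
(c(p(5)) + A)² = (-19 + 260)² = 241² = 58081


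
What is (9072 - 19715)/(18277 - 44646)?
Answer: 10643/26369 ≈ 0.40362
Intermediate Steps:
(9072 - 19715)/(18277 - 44646) = -10643/(-26369) = -10643*(-1/26369) = 10643/26369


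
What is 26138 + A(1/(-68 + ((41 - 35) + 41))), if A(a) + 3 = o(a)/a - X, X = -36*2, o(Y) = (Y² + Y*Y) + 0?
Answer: 550345/21 ≈ 26207.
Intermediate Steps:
o(Y) = 2*Y² (o(Y) = (Y² + Y²) + 0 = 2*Y² + 0 = 2*Y²)
X = -72
A(a) = 69 + 2*a (A(a) = -3 + ((2*a²)/a - 1*(-72)) = -3 + (2*a + 72) = -3 + (72 + 2*a) = 69 + 2*a)
26138 + A(1/(-68 + ((41 - 35) + 41))) = 26138 + (69 + 2/(-68 + ((41 - 35) + 41))) = 26138 + (69 + 2/(-68 + (6 + 41))) = 26138 + (69 + 2/(-68 + 47)) = 26138 + (69 + 2/(-21)) = 26138 + (69 + 2*(-1/21)) = 26138 + (69 - 2/21) = 26138 + 1447/21 = 550345/21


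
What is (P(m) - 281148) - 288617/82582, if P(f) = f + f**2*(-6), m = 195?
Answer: -42043032563/82582 ≈ -5.0911e+5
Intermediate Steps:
P(f) = f - 6*f**2
(P(m) - 281148) - 288617/82582 = (195*(1 - 6*195) - 281148) - 288617/82582 = (195*(1 - 1170) - 281148) - 288617*1/82582 = (195*(-1169) - 281148) - 288617/82582 = (-227955 - 281148) - 288617/82582 = -509103 - 288617/82582 = -42043032563/82582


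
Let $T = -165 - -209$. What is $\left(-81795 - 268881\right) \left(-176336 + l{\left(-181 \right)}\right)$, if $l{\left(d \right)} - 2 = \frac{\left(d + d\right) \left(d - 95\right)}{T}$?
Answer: $\frac{671437934496}{11} \approx 6.104 \cdot 10^{10}$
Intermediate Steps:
$T = 44$ ($T = -165 + 209 = 44$)
$l{\left(d \right)} = 2 + \frac{d \left(-95 + d\right)}{22}$ ($l{\left(d \right)} = 2 + \frac{\left(d + d\right) \left(d - 95\right)}{44} = 2 + 2 d \left(-95 + d\right) \frac{1}{44} = 2 + \frac{d \left(-95 + d\right)}{22}$)
$\left(-81795 - 268881\right) \left(-176336 + l{\left(-181 \right)}\right) = \left(-81795 - 268881\right) \left(-176336 + \left(2 - - \frac{17195}{22} + \frac{\left(-181\right)^{2}}{22}\right)\right) = - 350676 \left(-176336 + \left(2 + \frac{17195}{22} + \frac{1}{22} \cdot 32761\right)\right) = - 350676 \left(-176336 + \left(2 + \frac{17195}{22} + \frac{32761}{22}\right)\right) = - 350676 \left(-176336 + \frac{25000}{11}\right) = \left(-350676\right) \left(- \frac{1914696}{11}\right) = \frac{671437934496}{11}$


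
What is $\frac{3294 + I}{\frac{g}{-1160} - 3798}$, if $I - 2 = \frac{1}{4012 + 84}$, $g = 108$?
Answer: $- \frac{652520155}{751921152} \approx -0.8678$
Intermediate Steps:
$I = \frac{8193}{4096}$ ($I = 2 + \frac{1}{4012 + 84} = 2 + \frac{1}{4096} = \frac{8193}{4096} \approx 2.0002$)
$\frac{3294 + I}{\frac{g}{-1160} - 3798} = \frac{3294 + \frac{8193}{4096}}{\frac{108}{-1160} - 3798} = \frac{13500417}{4096 \left(108 \left(- \frac{1}{1160}\right) - 3798\right)} = \frac{13500417}{4096 \left(- \frac{27}{290} - 3798\right)} = \frac{13500417}{4096 \left(- \frac{1101447}{290}\right)} = \frac{13500417}{4096} \left(- \frac{290}{1101447}\right) = - \frac{652520155}{751921152}$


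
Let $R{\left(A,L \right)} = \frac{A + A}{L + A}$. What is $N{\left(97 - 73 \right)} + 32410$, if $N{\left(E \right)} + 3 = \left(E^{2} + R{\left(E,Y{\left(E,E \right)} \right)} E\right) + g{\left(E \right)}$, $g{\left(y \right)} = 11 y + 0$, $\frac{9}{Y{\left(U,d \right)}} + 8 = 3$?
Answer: $\frac{1232059}{37} \approx 33299.0$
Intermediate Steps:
$Y{\left(U,d \right)} = - \frac{9}{5}$ ($Y{\left(U,d \right)} = \frac{9}{-8 + 3} = \frac{9}{-5} = 9 \left(- \frac{1}{5}\right) = - \frac{9}{5}$)
$g{\left(y \right)} = 11 y$
$R{\left(A,L \right)} = \frac{2 A}{A + L}$
$N{\left(E \right)} = -3 + E^{2} + 11 E + \frac{2 E^{2}}{- \frac{9}{5} + E}$ ($N{\left(E \right)} = -3 + \left(\left(E^{2} + \frac{2 E}{E - \frac{9}{5}} E\right) + 11 E\right) = -3 + \left(\left(E^{2} + \frac{2 E}{- \frac{9}{5} + E} E\right) + 11 E\right) = -3 + \left(\left(E^{2} + \frac{2 E^{2}}{- \frac{9}{5} + E}\right) + 11 E\right) = -3 + \left(E^{2} + 11 E + \frac{2 E^{2}}{- \frac{9}{5} + E}\right) = -3 + E^{2} + 11 E + \frac{2 E^{2}}{- \frac{9}{5} + E}$)
$N{\left(97 - 73 \right)} + 32410 = \frac{27 - 114 \left(97 - 73\right) + 5 \left(97 - 73\right)^{3} + 56 \left(97 - 73\right)^{2}}{-9 + 5 \left(97 - 73\right)} + 32410 = \frac{27 - 2736 + 5 \cdot 24^{3} + 56 \cdot 24^{2}}{-9 + 5 \cdot 24} + 32410 = \frac{27 - 2736 + 5 \cdot 13824 + 56 \cdot 576}{-9 + 120} + 32410 = \frac{27 - 2736 + 69120 + 32256}{111} + 32410 = \frac{1}{111} \cdot 98667 + 32410 = \frac{32889}{37} + 32410 = \frac{1232059}{37}$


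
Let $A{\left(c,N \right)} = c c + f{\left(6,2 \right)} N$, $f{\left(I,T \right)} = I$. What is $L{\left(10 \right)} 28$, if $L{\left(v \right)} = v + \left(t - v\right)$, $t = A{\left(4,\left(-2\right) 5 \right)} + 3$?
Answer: $-1148$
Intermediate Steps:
$A{\left(c,N \right)} = c^{2} + 6 N$ ($A{\left(c,N \right)} = c c + 6 N = c^{2} + 6 N$)
$t = -41$ ($t = \left(4^{2} + 6 \left(\left(-2\right) 5\right)\right) + 3 = \left(16 + 6 \left(-10\right)\right) + 3 = \left(16 - 60\right) + 3 = -44 + 3 = -41$)
$L{\left(v \right)} = -41$ ($L{\left(v \right)} = v - \left(41 + v\right) = -41$)
$L{\left(10 \right)} 28 = \left(-41\right) 28 = -1148$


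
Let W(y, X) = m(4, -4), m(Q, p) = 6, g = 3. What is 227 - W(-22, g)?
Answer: 221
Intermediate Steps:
W(y, X) = 6
227 - W(-22, g) = 227 - 1*6 = 227 - 6 = 221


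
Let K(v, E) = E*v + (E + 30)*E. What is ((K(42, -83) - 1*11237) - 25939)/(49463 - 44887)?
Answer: -36263/4576 ≈ -7.9246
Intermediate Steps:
K(v, E) = E*v + E*(30 + E) (K(v, E) = E*v + (30 + E)*E = E*v + E*(30 + E))
((K(42, -83) - 1*11237) - 25939)/(49463 - 44887) = ((-83*(30 - 83 + 42) - 1*11237) - 25939)/(49463 - 44887) = ((-83*(-11) - 11237) - 25939)/4576 = ((913 - 11237) - 25939)*(1/4576) = (-10324 - 25939)*(1/4576) = -36263*1/4576 = -36263/4576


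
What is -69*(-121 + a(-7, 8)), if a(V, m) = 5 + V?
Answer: 8487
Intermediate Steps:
-69*(-121 + a(-7, 8)) = -69*(-121 + (5 - 7)) = -69*(-121 - 2) = -69*(-123) = 8487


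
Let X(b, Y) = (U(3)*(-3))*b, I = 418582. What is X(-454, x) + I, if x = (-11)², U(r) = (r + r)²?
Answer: 467614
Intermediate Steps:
U(r) = 4*r² (U(r) = (2*r)² = 4*r²)
x = 121
X(b, Y) = -108*b (X(b, Y) = ((4*3²)*(-3))*b = ((4*9)*(-3))*b = (36*(-3))*b = -108*b)
X(-454, x) + I = -108*(-454) + 418582 = 49032 + 418582 = 467614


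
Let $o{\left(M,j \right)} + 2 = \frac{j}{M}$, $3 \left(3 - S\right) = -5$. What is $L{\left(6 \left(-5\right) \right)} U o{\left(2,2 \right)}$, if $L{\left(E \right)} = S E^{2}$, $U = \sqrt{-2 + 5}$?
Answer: $- 4200 \sqrt{3} \approx -7274.6$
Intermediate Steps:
$S = \frac{14}{3}$ ($S = 3 - - \frac{5}{3} = 3 + \frac{5}{3} = \frac{14}{3} \approx 4.6667$)
$U = \sqrt{3} \approx 1.732$
$L{\left(E \right)} = \frac{14 E^{2}}{3}$
$o{\left(M,j \right)} = -2 + \frac{j}{M}$
$L{\left(6 \left(-5\right) \right)} U o{\left(2,2 \right)} = \frac{14 \left(6 \left(-5\right)\right)^{2}}{3} \sqrt{3} \left(-2 + \frac{2}{2}\right) = \frac{14 \left(-30\right)^{2}}{3} \sqrt{3} \left(-2 + 2 \cdot \frac{1}{2}\right) = \frac{14}{3} \cdot 900 \sqrt{3} \left(-2 + 1\right) = 4200 \sqrt{3} \left(-1\right) = - 4200 \sqrt{3}$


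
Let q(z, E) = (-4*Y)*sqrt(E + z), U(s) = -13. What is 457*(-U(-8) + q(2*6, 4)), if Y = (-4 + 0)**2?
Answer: -111051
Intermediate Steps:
Y = 16 (Y = (-4)**2 = 16)
q(z, E) = -64*sqrt(E + z) (q(z, E) = (-4*16)*sqrt(E + z) = -64*sqrt(E + z))
457*(-U(-8) + q(2*6, 4)) = 457*(-1*(-13) - 64*sqrt(4 + 2*6)) = 457*(13 - 64*sqrt(4 + 12)) = 457*(13 - 64*sqrt(16)) = 457*(13 - 64*4) = 457*(13 - 256) = 457*(-243) = -111051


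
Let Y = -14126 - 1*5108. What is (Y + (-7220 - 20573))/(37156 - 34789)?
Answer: -47027/2367 ≈ -19.868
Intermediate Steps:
Y = -19234 (Y = -14126 - 5108 = -19234)
(Y + (-7220 - 20573))/(37156 - 34789) = (-19234 + (-7220 - 20573))/(37156 - 34789) = (-19234 - 27793)/2367 = -47027*1/2367 = -47027/2367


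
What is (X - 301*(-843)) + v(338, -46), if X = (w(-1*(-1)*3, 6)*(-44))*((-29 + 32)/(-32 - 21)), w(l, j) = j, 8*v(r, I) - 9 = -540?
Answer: 107565225/424 ≈ 2.5369e+5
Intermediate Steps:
v(r, I) = -531/8 (v(r, I) = 9/8 + (1/8)*(-540) = 9/8 - 135/2 = -531/8)
X = 792/53 (X = (6*(-44))*((-29 + 32)/(-32 - 21)) = -792/(-53) = -792*(-1)/53 = -264*(-3/53) = 792/53 ≈ 14.943)
(X - 301*(-843)) + v(338, -46) = (792/53 - 301*(-843)) - 531/8 = (792/53 + 253743) - 531/8 = 13449171/53 - 531/8 = 107565225/424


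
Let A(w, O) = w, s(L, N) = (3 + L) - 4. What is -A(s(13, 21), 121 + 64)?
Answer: -12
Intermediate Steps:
s(L, N) = -1 + L
-A(s(13, 21), 121 + 64) = -(-1 + 13) = -1*12 = -12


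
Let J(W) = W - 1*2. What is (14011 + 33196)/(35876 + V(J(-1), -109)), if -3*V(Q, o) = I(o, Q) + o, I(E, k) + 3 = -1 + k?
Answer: 141621/107744 ≈ 1.3144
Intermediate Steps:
I(E, k) = -4 + k (I(E, k) = -3 + (-1 + k) = -4 + k)
J(W) = -2 + W (J(W) = W - 2 = -2 + W)
V(Q, o) = 4/3 - Q/3 - o/3 (V(Q, o) = -((-4 + Q) + o)/3 = -(-4 + Q + o)/3 = 4/3 - Q/3 - o/3)
(14011 + 33196)/(35876 + V(J(-1), -109)) = (14011 + 33196)/(35876 + (4/3 - (-2 - 1)/3 - ⅓*(-109))) = 47207/(35876 + (4/3 - ⅓*(-3) + 109/3)) = 47207/(35876 + (4/3 + 1 + 109/3)) = 47207/(35876 + 116/3) = 47207/(107744/3) = 47207*(3/107744) = 141621/107744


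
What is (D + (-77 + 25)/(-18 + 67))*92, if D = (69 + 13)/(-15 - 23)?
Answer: -275724/931 ≈ -296.16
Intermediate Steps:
D = -41/19 (D = 82/(-38) = 82*(-1/38) = -41/19 ≈ -2.1579)
(D + (-77 + 25)/(-18 + 67))*92 = (-41/19 + (-77 + 25)/(-18 + 67))*92 = (-41/19 - 52/49)*92 = -2997/931*92 = -275724/931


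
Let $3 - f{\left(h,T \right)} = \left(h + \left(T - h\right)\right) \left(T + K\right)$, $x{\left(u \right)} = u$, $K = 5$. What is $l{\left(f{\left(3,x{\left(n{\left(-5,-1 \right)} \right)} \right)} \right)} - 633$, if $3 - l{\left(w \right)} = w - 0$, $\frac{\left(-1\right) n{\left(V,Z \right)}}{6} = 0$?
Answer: $-633$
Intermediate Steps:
$n{\left(V,Z \right)} = 0$ ($n{\left(V,Z \right)} = \left(-6\right) 0 = 0$)
$f{\left(h,T \right)} = 3 - T \left(5 + T\right)$ ($f{\left(h,T \right)} = 3 - \left(h + \left(T - h\right)\right) \left(T + 5\right) = 3 - T \left(5 + T\right)$)
$l{\left(w \right)} = 3 - w$ ($l{\left(w \right)} = 3 - \left(w - 0\right) = 3 - \left(w + 0\right) = 3 - w$)
$l{\left(f{\left(3,x{\left(n{\left(-5,-1 \right)} \right)} \right)} \right)} - 633 = \left(3 - \left(3 - 0^{2} - 0\right)\right) - 633 = \left(3 - \left(3 - 0 + 0\right)\right) - 633 = \left(3 - \left(3 + 0 + 0\right)\right) - 633 = \left(3 - 3\right) - 633 = 0 - 633 = -633$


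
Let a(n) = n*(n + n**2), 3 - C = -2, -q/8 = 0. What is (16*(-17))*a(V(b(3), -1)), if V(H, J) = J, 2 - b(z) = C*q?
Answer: 0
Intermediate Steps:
q = 0 (q = -8*0 = 0)
C = 5 (C = 3 - 1*(-2) = 3 + 2 = 5)
b(z) = 2 (b(z) = 2 - 5*0 = 2 - 1*0 = 2 + 0 = 2)
(16*(-17))*a(V(b(3), -1)) = (16*(-17))*((-1)**2*(1 - 1)) = -272*0 = 0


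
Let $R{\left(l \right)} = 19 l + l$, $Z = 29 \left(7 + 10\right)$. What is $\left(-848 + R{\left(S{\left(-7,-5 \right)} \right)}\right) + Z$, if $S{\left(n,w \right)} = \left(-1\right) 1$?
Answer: $-375$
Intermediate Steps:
$S{\left(n,w \right)} = -1$
$Z = 493$ ($Z = 29 \cdot 17 = 493$)
$R{\left(l \right)} = 20 l$
$\left(-848 + R{\left(S{\left(-7,-5 \right)} \right)}\right) + Z = \left(-848 + 20 \left(-1\right)\right) + 493 = \left(-848 - 20\right) + 493 = -868 + 493 = -375$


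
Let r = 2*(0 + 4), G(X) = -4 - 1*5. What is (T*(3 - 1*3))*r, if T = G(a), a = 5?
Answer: 0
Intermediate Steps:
G(X) = -9 (G(X) = -4 - 5 = -9)
r = 8 (r = 2*4 = 8)
T = -9
(T*(3 - 1*3))*r = -9*(3 - 1*3)*8 = -9*(3 - 3)*8 = -9*0*8 = 0*8 = 0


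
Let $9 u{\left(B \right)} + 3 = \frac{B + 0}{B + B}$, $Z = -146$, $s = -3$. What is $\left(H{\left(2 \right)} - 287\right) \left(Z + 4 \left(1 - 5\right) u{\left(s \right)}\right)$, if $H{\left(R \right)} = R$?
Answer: $\frac{121030}{3} \approx 40343.0$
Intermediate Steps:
$u{\left(B \right)} = - \frac{5}{18}$ ($u{\left(B \right)} = - \frac{1}{3} + \frac{\left(B + 0\right) \frac{1}{B + B}}{9} = - \frac{1}{3} + \frac{B \frac{1}{2 B}}{9} = - \frac{1}{3} + \frac{1}{9} \cdot \frac{1}{2} = - \frac{1}{3} + \frac{1}{18} = - \frac{5}{18}$)
$\left(H{\left(2 \right)} - 287\right) \left(Z + 4 \left(1 - 5\right) u{\left(s \right)}\right) = \left(2 - 287\right) \left(-146 + 4 \left(1 - 5\right) \left(- \frac{5}{18}\right)\right) = - 285 \left(-146 + 4 \left(-4\right) \left(- \frac{5}{18}\right)\right) = - 285 \left(-146 - - \frac{40}{9}\right) = - 285 \left(-146 + \frac{40}{9}\right) = \left(-285\right) \left(- \frac{1274}{9}\right) = \frac{121030}{3}$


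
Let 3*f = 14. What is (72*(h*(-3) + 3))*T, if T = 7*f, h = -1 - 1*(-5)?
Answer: -21168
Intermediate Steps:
f = 14/3 (f = (1/3)*14 = 14/3 ≈ 4.6667)
h = 4 (h = -1 + 5 = 4)
T = 98/3 (T = 7*(14/3) = 98/3 ≈ 32.667)
(72*(h*(-3) + 3))*T = (72*(4*(-3) + 3))*(98/3) = (72*(-12 + 3))*(98/3) = (72*(-9))*(98/3) = -648*98/3 = -21168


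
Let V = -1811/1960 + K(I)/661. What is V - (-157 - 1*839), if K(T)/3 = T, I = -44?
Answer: 1288921969/1295560 ≈ 994.88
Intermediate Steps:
K(T) = 3*T
V = -1455791/1295560 (V = -1811/1960 + (3*(-44))/661 = -1811*1/1960 - 132*1/661 = -1811/1960 - 132/661 = -1455791/1295560 ≈ -1.1237)
V - (-157 - 1*839) = -1455791/1295560 - (-157 - 1*839) = -1455791/1295560 - (-157 - 839) = -1455791/1295560 - 1*(-996) = -1455791/1295560 + 996 = 1288921969/1295560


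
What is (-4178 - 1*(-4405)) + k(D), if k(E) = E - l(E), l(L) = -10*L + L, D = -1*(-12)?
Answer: 347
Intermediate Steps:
D = 12
l(L) = -9*L
k(E) = 10*E (k(E) = E - (-9)*E = E + 9*E = 10*E)
(-4178 - 1*(-4405)) + k(D) = (-4178 - 1*(-4405)) + 10*12 = (-4178 + 4405) + 120 = 227 + 120 = 347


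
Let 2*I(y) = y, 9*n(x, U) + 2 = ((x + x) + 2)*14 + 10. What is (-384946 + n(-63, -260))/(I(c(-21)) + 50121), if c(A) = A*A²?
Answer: -770276/90981 ≈ -8.4663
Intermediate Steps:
n(x, U) = 4 + 28*x/9 (n(x, U) = -2/9 + (((x + x) + 2)*14 + 10)/9 = -2/9 + ((2*x + 2)*14 + 10)/9 = -2/9 + ((2 + 2*x)*14 + 10)/9 = -2/9 + ((28 + 28*x) + 10)/9 = -2/9 + (38 + 28*x)/9 = -2/9 + (38/9 + 28*x/9) = 4 + 28*x/9)
c(A) = A³
I(y) = y/2
(-384946 + n(-63, -260))/(I(c(-21)) + 50121) = (-384946 + (4 + (28/9)*(-63)))/((½)*(-21)³ + 50121) = (-384946 + (4 - 196))/((½)*(-9261) + 50121) = (-384946 - 192)/(-9261/2 + 50121) = -385138/90981/2 = -385138*2/90981 = -770276/90981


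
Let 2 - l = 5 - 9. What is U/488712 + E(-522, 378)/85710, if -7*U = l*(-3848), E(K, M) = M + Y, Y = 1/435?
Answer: 59305222871/5314477262850 ≈ 0.011159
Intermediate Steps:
l = 6 (l = 2 - (5 - 9) = 2 - 1*(-4) = 2 + 4 = 6)
Y = 1/435 ≈ 0.0022989
E(K, M) = 1/435 + M (E(K, M) = M + 1/435 = 1/435 + M)
U = 23088/7 (U = -6*(-3848)/7 = -⅐*(-23088) = 23088/7 ≈ 3298.3)
U/488712 + E(-522, 378)/85710 = (23088/7)/488712 + (1/435 + 378)/85710 = (23088/7)*(1/488712) + (164431/435)*(1/85710) = 962/142541 + 164431/37283850 = 59305222871/5314477262850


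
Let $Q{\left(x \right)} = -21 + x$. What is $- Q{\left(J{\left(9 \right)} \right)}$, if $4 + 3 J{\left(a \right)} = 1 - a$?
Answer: $25$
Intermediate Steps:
$J{\left(a \right)} = -1 - \frac{a}{3}$ ($J{\left(a \right)} = - \frac{4}{3} + \frac{1 - a}{3} = - \frac{4}{3} - \left(- \frac{1}{3} + \frac{a}{3}\right) = -1 - \frac{a}{3}$)
$- Q{\left(J{\left(9 \right)} \right)} = - (-21 - 4) = \left(-1\right) \left(-25\right) = 25$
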